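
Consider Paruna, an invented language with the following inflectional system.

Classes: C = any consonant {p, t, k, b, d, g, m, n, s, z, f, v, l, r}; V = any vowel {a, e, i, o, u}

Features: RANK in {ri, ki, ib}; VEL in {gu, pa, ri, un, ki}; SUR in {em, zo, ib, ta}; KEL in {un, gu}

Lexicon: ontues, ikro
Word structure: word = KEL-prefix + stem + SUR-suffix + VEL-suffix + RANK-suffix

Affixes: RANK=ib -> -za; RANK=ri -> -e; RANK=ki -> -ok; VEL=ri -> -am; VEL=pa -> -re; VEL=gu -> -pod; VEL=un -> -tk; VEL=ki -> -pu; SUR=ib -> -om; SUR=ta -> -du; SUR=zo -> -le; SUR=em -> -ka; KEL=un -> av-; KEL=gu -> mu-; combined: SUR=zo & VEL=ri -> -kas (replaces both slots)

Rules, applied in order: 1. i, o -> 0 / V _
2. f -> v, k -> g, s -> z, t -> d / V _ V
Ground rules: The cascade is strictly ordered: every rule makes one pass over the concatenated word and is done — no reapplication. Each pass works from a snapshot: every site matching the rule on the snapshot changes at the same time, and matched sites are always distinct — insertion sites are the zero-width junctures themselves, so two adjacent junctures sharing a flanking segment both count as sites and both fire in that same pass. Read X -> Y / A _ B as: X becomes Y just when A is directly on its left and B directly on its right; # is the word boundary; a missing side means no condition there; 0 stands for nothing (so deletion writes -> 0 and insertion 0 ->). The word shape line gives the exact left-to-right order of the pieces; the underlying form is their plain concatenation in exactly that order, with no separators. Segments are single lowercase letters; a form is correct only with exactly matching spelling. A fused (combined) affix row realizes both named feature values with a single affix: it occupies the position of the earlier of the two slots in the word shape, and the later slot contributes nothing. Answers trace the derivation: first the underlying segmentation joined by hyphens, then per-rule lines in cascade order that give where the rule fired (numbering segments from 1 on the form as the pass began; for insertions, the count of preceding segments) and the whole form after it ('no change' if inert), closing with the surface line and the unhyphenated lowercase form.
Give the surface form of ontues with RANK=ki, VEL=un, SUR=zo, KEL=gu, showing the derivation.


underlying: mu-ontues-le-tk-ok
1. i, o -> 0 / V _: fires at position(s) 3: muntuesletkok
2. f -> v, k -> g, s -> z, t -> d / V _ V: no change
surface: muntuesletkok


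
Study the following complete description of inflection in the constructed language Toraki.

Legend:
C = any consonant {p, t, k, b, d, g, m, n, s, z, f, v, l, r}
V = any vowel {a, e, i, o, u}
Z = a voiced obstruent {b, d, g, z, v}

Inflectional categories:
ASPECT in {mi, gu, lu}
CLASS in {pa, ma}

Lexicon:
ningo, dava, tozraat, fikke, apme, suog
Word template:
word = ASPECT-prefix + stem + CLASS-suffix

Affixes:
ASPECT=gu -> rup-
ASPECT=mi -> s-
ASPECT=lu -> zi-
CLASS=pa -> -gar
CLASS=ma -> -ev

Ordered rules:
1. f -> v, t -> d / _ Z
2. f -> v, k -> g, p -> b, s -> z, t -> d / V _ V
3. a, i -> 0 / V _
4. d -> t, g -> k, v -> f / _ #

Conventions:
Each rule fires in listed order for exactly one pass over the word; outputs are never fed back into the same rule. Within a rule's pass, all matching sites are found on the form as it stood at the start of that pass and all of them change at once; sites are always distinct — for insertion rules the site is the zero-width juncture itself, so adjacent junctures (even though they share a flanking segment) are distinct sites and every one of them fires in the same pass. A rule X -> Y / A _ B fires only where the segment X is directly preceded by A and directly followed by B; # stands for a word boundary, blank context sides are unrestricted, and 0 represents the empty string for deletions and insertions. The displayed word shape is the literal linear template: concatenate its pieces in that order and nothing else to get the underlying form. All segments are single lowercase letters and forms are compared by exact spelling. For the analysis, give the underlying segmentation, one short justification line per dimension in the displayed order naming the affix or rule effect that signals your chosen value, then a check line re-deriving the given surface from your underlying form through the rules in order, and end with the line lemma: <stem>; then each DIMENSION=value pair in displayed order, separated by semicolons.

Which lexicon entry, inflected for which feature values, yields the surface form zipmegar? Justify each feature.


underlying: zi-apme-gar
ASPECT=lu - signalled by the affix zi-
CLASS=pa - signalled by the affix -gar
check: ziapmegar -> ziapmegar -> ziapmegar -> zipmegar -> zipmegar
lemma: apme; ASPECT=lu; CLASS=pa


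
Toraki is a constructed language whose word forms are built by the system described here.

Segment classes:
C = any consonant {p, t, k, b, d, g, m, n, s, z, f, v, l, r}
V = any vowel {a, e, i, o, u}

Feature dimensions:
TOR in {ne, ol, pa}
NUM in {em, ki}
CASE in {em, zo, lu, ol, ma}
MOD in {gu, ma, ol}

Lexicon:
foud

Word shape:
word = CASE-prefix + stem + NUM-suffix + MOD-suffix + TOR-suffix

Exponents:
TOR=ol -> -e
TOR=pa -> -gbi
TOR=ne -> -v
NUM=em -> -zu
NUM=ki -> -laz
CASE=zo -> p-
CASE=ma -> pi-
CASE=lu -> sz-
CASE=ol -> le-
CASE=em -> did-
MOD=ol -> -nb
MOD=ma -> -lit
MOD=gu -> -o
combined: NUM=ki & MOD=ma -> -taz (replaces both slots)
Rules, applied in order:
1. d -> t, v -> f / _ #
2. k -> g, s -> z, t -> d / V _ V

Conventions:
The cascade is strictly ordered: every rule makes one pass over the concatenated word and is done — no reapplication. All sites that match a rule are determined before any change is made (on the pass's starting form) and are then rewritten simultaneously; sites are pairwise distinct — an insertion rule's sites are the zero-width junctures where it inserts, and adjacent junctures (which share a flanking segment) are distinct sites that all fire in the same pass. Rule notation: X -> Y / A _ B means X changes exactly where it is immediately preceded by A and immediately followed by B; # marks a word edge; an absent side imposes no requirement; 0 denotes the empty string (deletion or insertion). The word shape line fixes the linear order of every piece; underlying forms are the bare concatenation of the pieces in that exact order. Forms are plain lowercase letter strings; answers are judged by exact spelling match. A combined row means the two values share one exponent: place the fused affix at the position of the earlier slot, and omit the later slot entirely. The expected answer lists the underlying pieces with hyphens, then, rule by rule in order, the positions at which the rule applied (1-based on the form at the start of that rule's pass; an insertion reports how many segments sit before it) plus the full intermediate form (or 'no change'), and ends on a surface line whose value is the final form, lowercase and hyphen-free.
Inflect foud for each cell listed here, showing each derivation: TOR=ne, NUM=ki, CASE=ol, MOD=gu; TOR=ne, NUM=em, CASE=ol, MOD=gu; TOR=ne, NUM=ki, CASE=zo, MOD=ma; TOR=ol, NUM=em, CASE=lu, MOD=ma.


cell TOR=ne, NUM=ki, CASE=ol, MOD=gu:
underlying: le-foud-laz-o-v
1. d -> t, v -> f / _ #: fires at position(s) 11: lefoudlazof
2. k -> g, s -> z, t -> d / V _ V: no change
surface: lefoudlazof

cell TOR=ne, NUM=em, CASE=ol, MOD=gu:
underlying: le-foud-zu-o-v
1. d -> t, v -> f / _ #: fires at position(s) 10: lefoudzuof
2. k -> g, s -> z, t -> d / V _ V: no change
surface: lefoudzuof

cell TOR=ne, NUM=ki, CASE=zo, MOD=ma:
underlying: p-foud-taz-v
1. d -> t, v -> f / _ #: fires at position(s) 9: pfoudtazf
2. k -> g, s -> z, t -> d / V _ V: no change
surface: pfoudtazf

cell TOR=ol, NUM=em, CASE=lu, MOD=ma:
underlying: sz-foud-zu-lit-e
1. d -> t, v -> f / _ #: no change
2. k -> g, s -> z, t -> d / V _ V: fires at position(s) 11: szfoudzulide
surface: szfoudzulide


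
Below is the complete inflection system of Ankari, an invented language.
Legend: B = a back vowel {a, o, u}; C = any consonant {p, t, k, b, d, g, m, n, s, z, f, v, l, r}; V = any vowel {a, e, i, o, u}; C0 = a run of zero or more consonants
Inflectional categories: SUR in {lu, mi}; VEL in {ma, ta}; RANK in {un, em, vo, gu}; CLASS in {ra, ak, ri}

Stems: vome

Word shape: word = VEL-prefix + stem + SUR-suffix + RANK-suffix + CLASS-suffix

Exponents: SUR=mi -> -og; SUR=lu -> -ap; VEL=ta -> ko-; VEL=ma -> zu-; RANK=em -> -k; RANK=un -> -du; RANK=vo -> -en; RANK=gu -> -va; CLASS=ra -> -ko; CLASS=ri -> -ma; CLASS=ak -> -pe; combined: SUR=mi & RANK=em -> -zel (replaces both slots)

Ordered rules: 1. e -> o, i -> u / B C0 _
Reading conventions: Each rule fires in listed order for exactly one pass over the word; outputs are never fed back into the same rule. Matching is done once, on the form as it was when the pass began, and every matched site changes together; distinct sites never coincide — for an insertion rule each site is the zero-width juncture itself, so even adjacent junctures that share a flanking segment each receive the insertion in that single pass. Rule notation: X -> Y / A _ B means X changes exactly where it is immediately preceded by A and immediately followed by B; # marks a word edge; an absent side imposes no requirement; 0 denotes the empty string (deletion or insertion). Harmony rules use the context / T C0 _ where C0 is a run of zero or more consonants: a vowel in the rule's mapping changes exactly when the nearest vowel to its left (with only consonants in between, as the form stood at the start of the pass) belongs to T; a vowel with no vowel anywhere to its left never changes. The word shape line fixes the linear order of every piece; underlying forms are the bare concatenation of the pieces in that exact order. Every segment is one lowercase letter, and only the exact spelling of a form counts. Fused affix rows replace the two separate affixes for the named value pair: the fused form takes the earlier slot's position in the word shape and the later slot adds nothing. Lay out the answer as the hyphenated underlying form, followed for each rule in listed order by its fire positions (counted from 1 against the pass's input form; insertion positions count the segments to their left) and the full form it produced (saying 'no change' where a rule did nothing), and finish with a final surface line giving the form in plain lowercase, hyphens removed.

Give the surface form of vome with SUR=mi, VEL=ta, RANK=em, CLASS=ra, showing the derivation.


underlying: ko-vome-zel-ko
1. e -> o, i -> u / B C0 _: fires at position(s) 6: kovomozelko
surface: kovomozelko


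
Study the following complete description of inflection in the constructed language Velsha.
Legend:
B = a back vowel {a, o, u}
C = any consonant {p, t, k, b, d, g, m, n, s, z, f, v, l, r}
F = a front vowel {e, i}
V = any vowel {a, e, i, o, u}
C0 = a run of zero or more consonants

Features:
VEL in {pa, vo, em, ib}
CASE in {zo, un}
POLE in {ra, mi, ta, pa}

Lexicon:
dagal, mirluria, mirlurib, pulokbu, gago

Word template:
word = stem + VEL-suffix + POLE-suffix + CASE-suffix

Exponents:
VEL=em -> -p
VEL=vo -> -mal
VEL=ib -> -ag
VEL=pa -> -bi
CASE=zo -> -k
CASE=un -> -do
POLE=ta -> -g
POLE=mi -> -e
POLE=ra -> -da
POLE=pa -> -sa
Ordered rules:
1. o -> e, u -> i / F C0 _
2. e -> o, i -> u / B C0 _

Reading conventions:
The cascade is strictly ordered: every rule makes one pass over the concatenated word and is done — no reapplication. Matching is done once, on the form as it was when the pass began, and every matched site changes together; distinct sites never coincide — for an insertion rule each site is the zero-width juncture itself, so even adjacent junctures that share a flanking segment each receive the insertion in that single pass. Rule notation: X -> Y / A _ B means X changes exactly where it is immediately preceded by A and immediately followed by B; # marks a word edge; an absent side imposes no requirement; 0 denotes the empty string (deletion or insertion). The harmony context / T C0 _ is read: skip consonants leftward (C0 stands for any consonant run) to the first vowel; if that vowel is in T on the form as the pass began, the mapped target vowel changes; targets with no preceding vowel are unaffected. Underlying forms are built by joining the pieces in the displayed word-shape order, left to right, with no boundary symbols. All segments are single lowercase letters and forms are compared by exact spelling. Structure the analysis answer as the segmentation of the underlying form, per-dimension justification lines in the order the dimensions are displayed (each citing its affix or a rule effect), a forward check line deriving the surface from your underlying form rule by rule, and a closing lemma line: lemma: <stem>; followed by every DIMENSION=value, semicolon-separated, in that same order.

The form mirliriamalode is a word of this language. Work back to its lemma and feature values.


underlying: mirluria-mal-e-do
VEL=vo - signalled by the affix -mal
CASE=un - signalled by the affix -do
POLE=mi - signalled by the affix -e
check: mirluriamaledo -> mirliriamalede -> mirliriamalode
lemma: mirluria; VEL=vo; CASE=un; POLE=mi


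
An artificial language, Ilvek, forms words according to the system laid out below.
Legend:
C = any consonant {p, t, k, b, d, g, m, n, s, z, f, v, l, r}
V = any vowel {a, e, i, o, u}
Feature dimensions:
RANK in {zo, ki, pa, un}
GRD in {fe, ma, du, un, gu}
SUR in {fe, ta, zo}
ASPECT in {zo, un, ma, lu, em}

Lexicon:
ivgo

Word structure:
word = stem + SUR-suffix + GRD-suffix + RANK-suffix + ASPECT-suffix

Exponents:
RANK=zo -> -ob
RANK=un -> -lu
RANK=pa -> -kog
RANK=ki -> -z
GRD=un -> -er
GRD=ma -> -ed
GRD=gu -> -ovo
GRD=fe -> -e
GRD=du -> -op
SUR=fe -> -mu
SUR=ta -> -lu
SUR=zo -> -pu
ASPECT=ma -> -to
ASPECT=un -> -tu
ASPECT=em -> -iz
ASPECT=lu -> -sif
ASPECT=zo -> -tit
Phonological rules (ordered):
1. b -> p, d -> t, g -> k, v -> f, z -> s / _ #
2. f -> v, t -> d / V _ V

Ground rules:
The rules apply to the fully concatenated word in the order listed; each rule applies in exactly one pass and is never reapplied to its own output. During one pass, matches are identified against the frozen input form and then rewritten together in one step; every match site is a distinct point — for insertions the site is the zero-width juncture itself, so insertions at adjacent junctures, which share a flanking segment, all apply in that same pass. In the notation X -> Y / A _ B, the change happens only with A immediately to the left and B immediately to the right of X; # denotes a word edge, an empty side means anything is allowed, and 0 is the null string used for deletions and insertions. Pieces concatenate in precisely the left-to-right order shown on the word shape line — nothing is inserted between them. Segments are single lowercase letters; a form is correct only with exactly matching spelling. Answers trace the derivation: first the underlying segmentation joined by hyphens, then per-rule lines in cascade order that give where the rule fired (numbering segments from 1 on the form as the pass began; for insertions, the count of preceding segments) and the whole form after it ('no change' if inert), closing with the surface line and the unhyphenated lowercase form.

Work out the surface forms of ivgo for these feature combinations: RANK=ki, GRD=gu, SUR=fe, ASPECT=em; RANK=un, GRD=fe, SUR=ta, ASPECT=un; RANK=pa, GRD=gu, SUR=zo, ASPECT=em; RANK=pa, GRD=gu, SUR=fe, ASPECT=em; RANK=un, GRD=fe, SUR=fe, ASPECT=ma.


cell RANK=ki, GRD=gu, SUR=fe, ASPECT=em:
underlying: ivgo-mu-ovo-z-iz
1. b -> p, d -> t, g -> k, v -> f, z -> s / _ #: fires at position(s) 12: ivgomuovozis
2. f -> v, t -> d / V _ V: no change
surface: ivgomuovozis

cell RANK=un, GRD=fe, SUR=ta, ASPECT=un:
underlying: ivgo-lu-e-lu-tu
1. b -> p, d -> t, g -> k, v -> f, z -> s / _ #: no change
2. f -> v, t -> d / V _ V: fires at position(s) 10: ivgolueludu
surface: ivgolueludu

cell RANK=pa, GRD=gu, SUR=zo, ASPECT=em:
underlying: ivgo-pu-ovo-kog-iz
1. b -> p, d -> t, g -> k, v -> f, z -> s / _ #: fires at position(s) 14: ivgopuovokogis
2. f -> v, t -> d / V _ V: no change
surface: ivgopuovokogis

cell RANK=pa, GRD=gu, SUR=fe, ASPECT=em:
underlying: ivgo-mu-ovo-kog-iz
1. b -> p, d -> t, g -> k, v -> f, z -> s / _ #: fires at position(s) 14: ivgomuovokogis
2. f -> v, t -> d / V _ V: no change
surface: ivgomuovokogis

cell RANK=un, GRD=fe, SUR=fe, ASPECT=ma:
underlying: ivgo-mu-e-lu-to
1. b -> p, d -> t, g -> k, v -> f, z -> s / _ #: no change
2. f -> v, t -> d / V _ V: fires at position(s) 10: ivgomueludo
surface: ivgomueludo


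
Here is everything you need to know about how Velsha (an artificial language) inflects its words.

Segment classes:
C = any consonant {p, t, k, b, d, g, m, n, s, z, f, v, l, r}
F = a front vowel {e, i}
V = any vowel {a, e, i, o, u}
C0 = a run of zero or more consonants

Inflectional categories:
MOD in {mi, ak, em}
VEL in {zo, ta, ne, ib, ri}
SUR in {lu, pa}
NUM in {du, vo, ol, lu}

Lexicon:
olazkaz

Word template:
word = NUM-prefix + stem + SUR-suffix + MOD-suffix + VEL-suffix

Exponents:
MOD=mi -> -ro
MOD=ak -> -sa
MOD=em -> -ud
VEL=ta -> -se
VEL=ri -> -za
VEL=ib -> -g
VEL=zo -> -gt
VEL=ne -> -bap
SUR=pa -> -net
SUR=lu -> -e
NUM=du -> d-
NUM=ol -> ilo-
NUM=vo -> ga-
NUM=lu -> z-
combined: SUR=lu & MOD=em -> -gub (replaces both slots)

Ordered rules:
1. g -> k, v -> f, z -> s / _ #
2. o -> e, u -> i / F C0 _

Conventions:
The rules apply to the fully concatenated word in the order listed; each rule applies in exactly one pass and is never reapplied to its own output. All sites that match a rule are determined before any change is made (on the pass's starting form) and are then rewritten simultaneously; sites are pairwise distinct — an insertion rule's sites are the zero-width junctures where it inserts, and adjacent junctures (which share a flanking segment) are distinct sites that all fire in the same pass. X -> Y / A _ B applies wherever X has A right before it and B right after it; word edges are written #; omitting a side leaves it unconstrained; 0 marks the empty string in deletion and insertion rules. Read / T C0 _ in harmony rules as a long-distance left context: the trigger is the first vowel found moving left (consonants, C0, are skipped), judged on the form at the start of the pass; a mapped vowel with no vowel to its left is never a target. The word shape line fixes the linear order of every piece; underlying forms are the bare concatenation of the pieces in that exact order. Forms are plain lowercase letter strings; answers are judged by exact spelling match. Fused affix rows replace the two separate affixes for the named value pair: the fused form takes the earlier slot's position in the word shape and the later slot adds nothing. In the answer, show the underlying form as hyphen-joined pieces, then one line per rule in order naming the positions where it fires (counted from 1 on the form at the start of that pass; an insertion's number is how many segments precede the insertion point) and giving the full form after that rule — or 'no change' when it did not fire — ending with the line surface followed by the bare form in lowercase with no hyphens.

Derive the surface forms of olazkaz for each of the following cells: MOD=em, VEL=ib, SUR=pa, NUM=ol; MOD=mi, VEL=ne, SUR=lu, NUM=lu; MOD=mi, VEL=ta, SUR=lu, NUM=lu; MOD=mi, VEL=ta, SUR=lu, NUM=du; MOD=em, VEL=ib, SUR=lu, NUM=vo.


cell MOD=em, VEL=ib, SUR=pa, NUM=ol:
underlying: ilo-olazkaz-net-ud-g
1. g -> k, v -> f, z -> s / _ #: fires at position(s) 16: iloolazkaznetudk
2. o -> e, u -> i / F C0 _: fires at position(s) 3, 14: ileolazkaznetidk
surface: ileolazkaznetidk

cell MOD=mi, VEL=ne, SUR=lu, NUM=lu:
underlying: z-olazkaz-e-ro-bap
1. g -> k, v -> f, z -> s / _ #: no change
2. o -> e, u -> i / F C0 _: fires at position(s) 11: zolazkazerebap
surface: zolazkazerebap

cell MOD=mi, VEL=ta, SUR=lu, NUM=lu:
underlying: z-olazkaz-e-ro-se
1. g -> k, v -> f, z -> s / _ #: no change
2. o -> e, u -> i / F C0 _: fires at position(s) 11: zolazkazerese
surface: zolazkazerese

cell MOD=mi, VEL=ta, SUR=lu, NUM=du:
underlying: d-olazkaz-e-ro-se
1. g -> k, v -> f, z -> s / _ #: no change
2. o -> e, u -> i / F C0 _: fires at position(s) 11: dolazkazerese
surface: dolazkazerese

cell MOD=em, VEL=ib, SUR=lu, NUM=vo:
underlying: ga-olazkaz-gub-g
1. g -> k, v -> f, z -> s / _ #: fires at position(s) 13: gaolazkazgubk
2. o -> e, u -> i / F C0 _: no change
surface: gaolazkazgubk


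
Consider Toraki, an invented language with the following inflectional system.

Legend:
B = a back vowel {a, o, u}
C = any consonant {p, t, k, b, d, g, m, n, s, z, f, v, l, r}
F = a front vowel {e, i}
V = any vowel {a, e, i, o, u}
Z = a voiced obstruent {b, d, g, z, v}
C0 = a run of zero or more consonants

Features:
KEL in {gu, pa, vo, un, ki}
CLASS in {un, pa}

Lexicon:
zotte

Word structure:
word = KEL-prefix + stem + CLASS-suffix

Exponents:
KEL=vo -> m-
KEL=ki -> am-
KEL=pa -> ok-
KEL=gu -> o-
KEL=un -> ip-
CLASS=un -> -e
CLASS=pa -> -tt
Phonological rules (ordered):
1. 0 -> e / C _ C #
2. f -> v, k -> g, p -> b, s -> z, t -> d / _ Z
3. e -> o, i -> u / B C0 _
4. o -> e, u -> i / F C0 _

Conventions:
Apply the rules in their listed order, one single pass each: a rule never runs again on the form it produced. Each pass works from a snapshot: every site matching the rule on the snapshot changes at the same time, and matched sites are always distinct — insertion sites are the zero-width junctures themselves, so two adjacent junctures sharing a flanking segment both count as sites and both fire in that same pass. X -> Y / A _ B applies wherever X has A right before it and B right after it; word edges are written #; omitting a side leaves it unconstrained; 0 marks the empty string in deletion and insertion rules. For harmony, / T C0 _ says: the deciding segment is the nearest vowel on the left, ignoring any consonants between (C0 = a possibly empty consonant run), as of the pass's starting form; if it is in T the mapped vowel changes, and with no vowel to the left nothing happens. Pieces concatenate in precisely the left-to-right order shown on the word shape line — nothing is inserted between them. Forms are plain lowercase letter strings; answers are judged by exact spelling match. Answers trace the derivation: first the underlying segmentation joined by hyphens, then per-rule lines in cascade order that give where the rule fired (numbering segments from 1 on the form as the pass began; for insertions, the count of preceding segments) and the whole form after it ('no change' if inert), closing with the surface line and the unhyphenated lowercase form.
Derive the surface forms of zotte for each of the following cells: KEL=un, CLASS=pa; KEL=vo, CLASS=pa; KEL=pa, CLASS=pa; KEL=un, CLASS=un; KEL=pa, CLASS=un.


cell KEL=un, CLASS=pa:
underlying: ip-zotte-tt
1. 0 -> e / C _ C #: inserts after position(s) 8: ipzottetet
2. f -> v, k -> g, p -> b, s -> z, t -> d / _ Z: fires at position(s) 2: ibzottetet
3. e -> o, i -> u / B C0 _: fires at position(s) 7: ibzottotet
4. o -> e, u -> i / F C0 _: fires at position(s) 4: ibzettotet
surface: ibzettotet

cell KEL=vo, CLASS=pa:
underlying: m-zotte-tt
1. 0 -> e / C _ C #: inserts after position(s) 7: mzottetet
2. f -> v, k -> g, p -> b, s -> z, t -> d / _ Z: no change
3. e -> o, i -> u / B C0 _: fires at position(s) 6: mzottotet
4. o -> e, u -> i / F C0 _: no change
surface: mzottotet

cell KEL=pa, CLASS=pa:
underlying: ok-zotte-tt
1. 0 -> e / C _ C #: inserts after position(s) 8: okzottetet
2. f -> v, k -> g, p -> b, s -> z, t -> d / _ Z: fires at position(s) 2: ogzottetet
3. e -> o, i -> u / B C0 _: fires at position(s) 7: ogzottotet
4. o -> e, u -> i / F C0 _: no change
surface: ogzottotet

cell KEL=un, CLASS=un:
underlying: ip-zotte-e
1. 0 -> e / C _ C #: no change
2. f -> v, k -> g, p -> b, s -> z, t -> d / _ Z: fires at position(s) 2: ibzottee
3. e -> o, i -> u / B C0 _: fires at position(s) 7: ibzottoe
4. o -> e, u -> i / F C0 _: fires at position(s) 4: ibzettoe
surface: ibzettoe

cell KEL=pa, CLASS=un:
underlying: ok-zotte-e
1. 0 -> e / C _ C #: no change
2. f -> v, k -> g, p -> b, s -> z, t -> d / _ Z: fires at position(s) 2: ogzottee
3. e -> o, i -> u / B C0 _: fires at position(s) 7: ogzottoe
4. o -> e, u -> i / F C0 _: no change
surface: ogzottoe


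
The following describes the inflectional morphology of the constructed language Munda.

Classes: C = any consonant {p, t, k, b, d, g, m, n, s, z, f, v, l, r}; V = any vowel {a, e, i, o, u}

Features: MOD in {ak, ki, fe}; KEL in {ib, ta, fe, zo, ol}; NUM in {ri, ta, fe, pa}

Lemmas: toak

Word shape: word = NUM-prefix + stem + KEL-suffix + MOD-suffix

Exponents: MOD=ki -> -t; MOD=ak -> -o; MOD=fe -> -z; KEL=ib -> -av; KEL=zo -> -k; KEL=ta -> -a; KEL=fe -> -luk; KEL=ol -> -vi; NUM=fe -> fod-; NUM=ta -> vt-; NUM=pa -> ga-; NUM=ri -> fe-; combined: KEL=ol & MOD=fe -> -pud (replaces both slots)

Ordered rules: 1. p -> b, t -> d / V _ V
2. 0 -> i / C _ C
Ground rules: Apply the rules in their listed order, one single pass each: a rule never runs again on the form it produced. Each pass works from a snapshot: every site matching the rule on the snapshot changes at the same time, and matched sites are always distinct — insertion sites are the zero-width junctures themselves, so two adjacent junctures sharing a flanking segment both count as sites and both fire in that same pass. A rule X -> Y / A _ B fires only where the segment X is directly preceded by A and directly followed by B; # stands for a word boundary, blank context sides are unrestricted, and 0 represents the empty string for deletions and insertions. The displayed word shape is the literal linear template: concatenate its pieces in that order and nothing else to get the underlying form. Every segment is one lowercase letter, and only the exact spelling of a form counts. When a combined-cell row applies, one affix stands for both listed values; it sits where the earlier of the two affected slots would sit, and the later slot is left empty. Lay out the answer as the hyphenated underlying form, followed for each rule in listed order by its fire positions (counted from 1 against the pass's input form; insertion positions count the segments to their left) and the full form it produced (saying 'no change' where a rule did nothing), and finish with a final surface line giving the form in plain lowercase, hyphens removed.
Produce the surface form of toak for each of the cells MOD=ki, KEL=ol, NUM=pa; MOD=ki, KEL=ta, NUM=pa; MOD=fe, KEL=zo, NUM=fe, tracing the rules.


cell MOD=ki, KEL=ol, NUM=pa:
underlying: ga-toak-vi-t
1. p -> b, t -> d / V _ V: fires at position(s) 3: gadoakvit
2. 0 -> i / C _ C: inserts after position(s) 6: gadoakivit
surface: gadoakivit

cell MOD=ki, KEL=ta, NUM=pa:
underlying: ga-toak-a-t
1. p -> b, t -> d / V _ V: fires at position(s) 3: gadoakat
2. 0 -> i / C _ C: no change
surface: gadoakat

cell MOD=fe, KEL=zo, NUM=fe:
underlying: fod-toak-k-z
1. p -> b, t -> d / V _ V: no change
2. 0 -> i / C _ C: inserts after position(s) 3, 7, 8: foditoakikiz
surface: foditoakikiz


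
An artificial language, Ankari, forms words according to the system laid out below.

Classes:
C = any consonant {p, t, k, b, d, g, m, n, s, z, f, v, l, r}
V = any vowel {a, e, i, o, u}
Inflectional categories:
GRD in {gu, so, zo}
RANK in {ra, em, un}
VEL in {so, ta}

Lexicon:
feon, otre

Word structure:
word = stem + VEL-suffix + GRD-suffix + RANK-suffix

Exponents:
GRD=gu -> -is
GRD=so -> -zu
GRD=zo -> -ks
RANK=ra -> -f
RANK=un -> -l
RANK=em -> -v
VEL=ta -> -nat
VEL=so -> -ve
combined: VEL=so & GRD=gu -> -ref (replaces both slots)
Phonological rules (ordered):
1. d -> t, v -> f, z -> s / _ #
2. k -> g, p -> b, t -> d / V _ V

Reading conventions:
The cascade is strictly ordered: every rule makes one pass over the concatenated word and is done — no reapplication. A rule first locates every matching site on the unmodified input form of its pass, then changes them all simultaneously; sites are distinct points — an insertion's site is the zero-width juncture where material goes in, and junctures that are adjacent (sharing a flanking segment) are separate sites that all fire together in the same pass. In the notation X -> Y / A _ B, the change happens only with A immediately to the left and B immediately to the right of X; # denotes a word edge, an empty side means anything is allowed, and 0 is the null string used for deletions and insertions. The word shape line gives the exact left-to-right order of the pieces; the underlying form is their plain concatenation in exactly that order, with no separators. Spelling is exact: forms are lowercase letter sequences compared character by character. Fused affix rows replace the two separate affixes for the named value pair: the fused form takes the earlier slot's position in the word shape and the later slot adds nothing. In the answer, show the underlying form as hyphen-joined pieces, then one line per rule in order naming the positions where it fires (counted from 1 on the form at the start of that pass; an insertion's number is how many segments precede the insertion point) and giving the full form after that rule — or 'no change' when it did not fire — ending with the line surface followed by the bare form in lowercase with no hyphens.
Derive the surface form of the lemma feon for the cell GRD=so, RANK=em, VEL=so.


underlying: feon-ve-zu-v
1. d -> t, v -> f, z -> s / _ #: fires at position(s) 9: feonvezuf
2. k -> g, p -> b, t -> d / V _ V: no change
surface: feonvezuf


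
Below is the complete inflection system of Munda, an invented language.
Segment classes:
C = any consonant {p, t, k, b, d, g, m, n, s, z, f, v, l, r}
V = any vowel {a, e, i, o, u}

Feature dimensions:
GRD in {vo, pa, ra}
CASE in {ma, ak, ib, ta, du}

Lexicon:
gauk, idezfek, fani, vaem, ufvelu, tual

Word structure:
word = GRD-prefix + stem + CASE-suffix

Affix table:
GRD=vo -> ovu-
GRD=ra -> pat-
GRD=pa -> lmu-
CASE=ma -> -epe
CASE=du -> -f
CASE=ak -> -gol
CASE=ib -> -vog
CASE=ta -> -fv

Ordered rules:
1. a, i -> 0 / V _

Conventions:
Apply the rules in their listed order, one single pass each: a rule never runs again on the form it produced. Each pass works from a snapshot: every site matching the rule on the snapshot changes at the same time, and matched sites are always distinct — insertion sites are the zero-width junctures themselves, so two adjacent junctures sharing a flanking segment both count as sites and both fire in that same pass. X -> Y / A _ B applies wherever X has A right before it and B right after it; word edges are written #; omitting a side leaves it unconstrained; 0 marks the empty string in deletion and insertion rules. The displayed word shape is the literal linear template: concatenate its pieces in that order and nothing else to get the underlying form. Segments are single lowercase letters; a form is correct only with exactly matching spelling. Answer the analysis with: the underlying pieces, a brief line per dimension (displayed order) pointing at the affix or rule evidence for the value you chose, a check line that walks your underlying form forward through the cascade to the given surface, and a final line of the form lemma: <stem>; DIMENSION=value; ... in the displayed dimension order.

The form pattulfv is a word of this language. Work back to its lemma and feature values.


underlying: pat-tual-fv
GRD=ra - signalled by the affix pat-
CASE=ta - signalled by the affix -fv
check: pattualfv -> pattulfv
lemma: tual; GRD=ra; CASE=ta


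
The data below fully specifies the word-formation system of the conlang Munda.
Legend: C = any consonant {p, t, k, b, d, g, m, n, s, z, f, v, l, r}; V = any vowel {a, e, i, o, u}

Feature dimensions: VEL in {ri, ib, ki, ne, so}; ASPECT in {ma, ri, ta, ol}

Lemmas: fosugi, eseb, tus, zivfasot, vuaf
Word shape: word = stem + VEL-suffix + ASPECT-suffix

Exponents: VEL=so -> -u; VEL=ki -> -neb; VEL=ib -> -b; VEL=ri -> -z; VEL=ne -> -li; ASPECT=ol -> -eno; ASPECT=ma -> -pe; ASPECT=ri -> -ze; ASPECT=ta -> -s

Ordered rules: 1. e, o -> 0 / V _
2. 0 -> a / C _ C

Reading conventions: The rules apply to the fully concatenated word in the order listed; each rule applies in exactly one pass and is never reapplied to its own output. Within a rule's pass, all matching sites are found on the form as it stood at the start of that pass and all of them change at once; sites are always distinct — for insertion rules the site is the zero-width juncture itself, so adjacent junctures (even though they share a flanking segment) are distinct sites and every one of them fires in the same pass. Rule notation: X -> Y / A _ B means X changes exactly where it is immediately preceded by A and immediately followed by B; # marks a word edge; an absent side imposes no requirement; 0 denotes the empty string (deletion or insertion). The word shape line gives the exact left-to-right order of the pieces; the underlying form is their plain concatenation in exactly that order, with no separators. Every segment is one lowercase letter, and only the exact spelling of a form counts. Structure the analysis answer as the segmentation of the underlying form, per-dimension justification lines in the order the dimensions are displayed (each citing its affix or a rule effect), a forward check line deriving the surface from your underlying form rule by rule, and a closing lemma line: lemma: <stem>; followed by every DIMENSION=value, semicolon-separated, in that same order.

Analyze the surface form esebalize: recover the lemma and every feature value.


underlying: eseb-li-ze
VEL=ne - signalled by the affix -li
ASPECT=ri - signalled by the affix -ze
check: eseblize -> eseblize -> esebalize
lemma: eseb; VEL=ne; ASPECT=ri


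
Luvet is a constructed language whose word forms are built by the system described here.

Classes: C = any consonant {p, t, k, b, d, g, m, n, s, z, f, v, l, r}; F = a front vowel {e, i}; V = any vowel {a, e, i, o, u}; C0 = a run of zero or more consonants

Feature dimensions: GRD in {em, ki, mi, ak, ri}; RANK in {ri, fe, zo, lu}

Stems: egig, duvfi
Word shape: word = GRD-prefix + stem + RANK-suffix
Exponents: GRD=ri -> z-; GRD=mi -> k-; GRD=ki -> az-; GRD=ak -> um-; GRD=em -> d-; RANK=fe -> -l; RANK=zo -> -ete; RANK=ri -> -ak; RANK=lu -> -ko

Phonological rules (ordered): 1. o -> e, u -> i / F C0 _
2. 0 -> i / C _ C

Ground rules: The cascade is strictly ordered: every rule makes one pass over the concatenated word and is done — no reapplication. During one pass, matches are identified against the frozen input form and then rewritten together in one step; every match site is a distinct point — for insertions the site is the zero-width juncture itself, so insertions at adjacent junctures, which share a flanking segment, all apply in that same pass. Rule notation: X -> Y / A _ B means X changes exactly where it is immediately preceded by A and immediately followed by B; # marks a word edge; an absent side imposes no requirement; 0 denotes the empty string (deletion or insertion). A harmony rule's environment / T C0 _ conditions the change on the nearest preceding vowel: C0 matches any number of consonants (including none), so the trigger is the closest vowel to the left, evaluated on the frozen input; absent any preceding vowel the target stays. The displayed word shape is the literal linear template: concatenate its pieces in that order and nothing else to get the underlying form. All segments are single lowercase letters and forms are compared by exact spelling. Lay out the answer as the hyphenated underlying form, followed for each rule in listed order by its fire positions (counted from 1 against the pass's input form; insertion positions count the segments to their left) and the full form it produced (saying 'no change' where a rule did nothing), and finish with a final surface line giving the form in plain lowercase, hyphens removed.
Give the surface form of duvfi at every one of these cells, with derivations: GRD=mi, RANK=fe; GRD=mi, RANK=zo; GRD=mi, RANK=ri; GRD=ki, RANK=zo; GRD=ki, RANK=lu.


cell GRD=mi, RANK=fe:
underlying: k-duvfi-l
1. o -> e, u -> i / F C0 _: no change
2. 0 -> i / C _ C: inserts after position(s) 1, 4: kiduvifil
surface: kiduvifil

cell GRD=mi, RANK=zo:
underlying: k-duvfi-ete
1. o -> e, u -> i / F C0 _: no change
2. 0 -> i / C _ C: inserts after position(s) 1, 4: kiduvifiete
surface: kiduvifiete

cell GRD=mi, RANK=ri:
underlying: k-duvfi-ak
1. o -> e, u -> i / F C0 _: no change
2. 0 -> i / C _ C: inserts after position(s) 1, 4: kiduvifiak
surface: kiduvifiak

cell GRD=ki, RANK=zo:
underlying: az-duvfi-ete
1. o -> e, u -> i / F C0 _: no change
2. 0 -> i / C _ C: inserts after position(s) 2, 5: aziduvifiete
surface: aziduvifiete

cell GRD=ki, RANK=lu:
underlying: az-duvfi-ko
1. o -> e, u -> i / F C0 _: fires at position(s) 9: azduvfike
2. 0 -> i / C _ C: inserts after position(s) 2, 5: aziduvifike
surface: aziduvifike


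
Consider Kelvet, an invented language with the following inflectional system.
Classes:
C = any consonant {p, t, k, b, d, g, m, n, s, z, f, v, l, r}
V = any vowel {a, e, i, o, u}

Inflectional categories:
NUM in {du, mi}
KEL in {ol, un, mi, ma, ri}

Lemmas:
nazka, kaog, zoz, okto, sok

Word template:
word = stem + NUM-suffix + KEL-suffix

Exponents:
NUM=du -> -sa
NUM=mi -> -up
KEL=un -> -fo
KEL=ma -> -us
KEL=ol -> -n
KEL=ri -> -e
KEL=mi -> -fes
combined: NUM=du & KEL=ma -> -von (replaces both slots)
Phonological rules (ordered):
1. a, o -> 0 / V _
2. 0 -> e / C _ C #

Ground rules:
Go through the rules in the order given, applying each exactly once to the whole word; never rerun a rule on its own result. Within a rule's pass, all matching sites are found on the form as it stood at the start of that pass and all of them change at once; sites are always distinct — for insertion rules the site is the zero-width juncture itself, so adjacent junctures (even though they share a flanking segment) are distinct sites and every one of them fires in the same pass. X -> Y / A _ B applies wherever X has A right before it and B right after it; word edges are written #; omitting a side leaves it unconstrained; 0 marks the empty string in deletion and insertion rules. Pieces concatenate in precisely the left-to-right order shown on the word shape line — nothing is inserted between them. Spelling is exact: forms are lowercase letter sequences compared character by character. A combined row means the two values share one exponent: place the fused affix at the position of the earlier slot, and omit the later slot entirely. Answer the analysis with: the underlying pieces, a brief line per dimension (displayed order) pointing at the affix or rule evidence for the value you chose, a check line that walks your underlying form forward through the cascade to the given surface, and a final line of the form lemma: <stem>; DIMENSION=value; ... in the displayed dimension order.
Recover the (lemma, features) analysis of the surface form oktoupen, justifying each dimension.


underlying: okto-up-n
NUM=mi - signalled by the affix -up
KEL=ol - signalled by the affix -n
check: oktoupn -> oktoupn -> oktoupen
lemma: okto; NUM=mi; KEL=ol


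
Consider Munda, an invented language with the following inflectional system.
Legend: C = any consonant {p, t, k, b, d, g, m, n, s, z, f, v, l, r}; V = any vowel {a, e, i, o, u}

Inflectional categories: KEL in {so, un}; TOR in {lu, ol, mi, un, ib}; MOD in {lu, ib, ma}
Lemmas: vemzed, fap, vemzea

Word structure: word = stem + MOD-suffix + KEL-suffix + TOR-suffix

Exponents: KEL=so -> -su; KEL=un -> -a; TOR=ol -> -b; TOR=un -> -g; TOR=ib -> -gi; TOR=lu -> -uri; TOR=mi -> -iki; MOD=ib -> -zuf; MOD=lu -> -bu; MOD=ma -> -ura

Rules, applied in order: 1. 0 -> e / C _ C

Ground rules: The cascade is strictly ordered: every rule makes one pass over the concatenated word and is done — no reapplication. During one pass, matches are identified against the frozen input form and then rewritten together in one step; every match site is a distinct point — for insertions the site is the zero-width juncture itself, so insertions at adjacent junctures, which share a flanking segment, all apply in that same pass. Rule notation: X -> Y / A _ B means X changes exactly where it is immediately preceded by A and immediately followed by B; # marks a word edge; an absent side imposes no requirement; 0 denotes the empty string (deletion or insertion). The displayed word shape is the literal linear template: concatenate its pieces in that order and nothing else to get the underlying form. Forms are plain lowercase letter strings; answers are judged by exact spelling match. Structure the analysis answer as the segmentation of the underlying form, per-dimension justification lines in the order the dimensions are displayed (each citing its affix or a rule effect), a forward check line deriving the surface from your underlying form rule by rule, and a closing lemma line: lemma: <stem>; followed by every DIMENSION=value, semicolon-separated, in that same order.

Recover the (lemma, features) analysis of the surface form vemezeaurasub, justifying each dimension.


underlying: vemzea-ura-su-b
KEL=so - signalled by the affix -su
TOR=ol - signalled by the affix -b
MOD=ma - signalled by the affix -ura
check: vemzeaurasub -> vemezeaurasub
lemma: vemzea; KEL=so; TOR=ol; MOD=ma
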